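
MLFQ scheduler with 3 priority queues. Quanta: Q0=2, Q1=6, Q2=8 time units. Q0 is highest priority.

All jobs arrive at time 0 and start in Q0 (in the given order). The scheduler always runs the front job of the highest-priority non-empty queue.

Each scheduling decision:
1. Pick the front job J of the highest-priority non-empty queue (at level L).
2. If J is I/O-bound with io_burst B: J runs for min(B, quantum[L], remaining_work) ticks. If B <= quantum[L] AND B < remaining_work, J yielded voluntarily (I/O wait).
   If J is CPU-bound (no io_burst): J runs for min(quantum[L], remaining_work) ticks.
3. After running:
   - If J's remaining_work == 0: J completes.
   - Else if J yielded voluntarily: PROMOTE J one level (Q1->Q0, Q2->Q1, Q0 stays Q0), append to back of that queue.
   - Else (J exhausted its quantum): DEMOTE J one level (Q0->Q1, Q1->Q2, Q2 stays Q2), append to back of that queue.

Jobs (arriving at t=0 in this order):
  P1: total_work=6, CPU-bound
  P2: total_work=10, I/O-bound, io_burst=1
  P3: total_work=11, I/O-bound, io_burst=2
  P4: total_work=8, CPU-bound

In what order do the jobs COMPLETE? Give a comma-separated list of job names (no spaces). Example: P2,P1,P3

Answer: P3,P2,P1,P4

Derivation:
t=0-2: P1@Q0 runs 2, rem=4, quantum used, demote→Q1. Q0=[P2,P3,P4] Q1=[P1] Q2=[]
t=2-3: P2@Q0 runs 1, rem=9, I/O yield, promote→Q0. Q0=[P3,P4,P2] Q1=[P1] Q2=[]
t=3-5: P3@Q0 runs 2, rem=9, I/O yield, promote→Q0. Q0=[P4,P2,P3] Q1=[P1] Q2=[]
t=5-7: P4@Q0 runs 2, rem=6, quantum used, demote→Q1. Q0=[P2,P3] Q1=[P1,P4] Q2=[]
t=7-8: P2@Q0 runs 1, rem=8, I/O yield, promote→Q0. Q0=[P3,P2] Q1=[P1,P4] Q2=[]
t=8-10: P3@Q0 runs 2, rem=7, I/O yield, promote→Q0. Q0=[P2,P3] Q1=[P1,P4] Q2=[]
t=10-11: P2@Q0 runs 1, rem=7, I/O yield, promote→Q0. Q0=[P3,P2] Q1=[P1,P4] Q2=[]
t=11-13: P3@Q0 runs 2, rem=5, I/O yield, promote→Q0. Q0=[P2,P3] Q1=[P1,P4] Q2=[]
t=13-14: P2@Q0 runs 1, rem=6, I/O yield, promote→Q0. Q0=[P3,P2] Q1=[P1,P4] Q2=[]
t=14-16: P3@Q0 runs 2, rem=3, I/O yield, promote→Q0. Q0=[P2,P3] Q1=[P1,P4] Q2=[]
t=16-17: P2@Q0 runs 1, rem=5, I/O yield, promote→Q0. Q0=[P3,P2] Q1=[P1,P4] Q2=[]
t=17-19: P3@Q0 runs 2, rem=1, I/O yield, promote→Q0. Q0=[P2,P3] Q1=[P1,P4] Q2=[]
t=19-20: P2@Q0 runs 1, rem=4, I/O yield, promote→Q0. Q0=[P3,P2] Q1=[P1,P4] Q2=[]
t=20-21: P3@Q0 runs 1, rem=0, completes. Q0=[P2] Q1=[P1,P4] Q2=[]
t=21-22: P2@Q0 runs 1, rem=3, I/O yield, promote→Q0. Q0=[P2] Q1=[P1,P4] Q2=[]
t=22-23: P2@Q0 runs 1, rem=2, I/O yield, promote→Q0. Q0=[P2] Q1=[P1,P4] Q2=[]
t=23-24: P2@Q0 runs 1, rem=1, I/O yield, promote→Q0. Q0=[P2] Q1=[P1,P4] Q2=[]
t=24-25: P2@Q0 runs 1, rem=0, completes. Q0=[] Q1=[P1,P4] Q2=[]
t=25-29: P1@Q1 runs 4, rem=0, completes. Q0=[] Q1=[P4] Q2=[]
t=29-35: P4@Q1 runs 6, rem=0, completes. Q0=[] Q1=[] Q2=[]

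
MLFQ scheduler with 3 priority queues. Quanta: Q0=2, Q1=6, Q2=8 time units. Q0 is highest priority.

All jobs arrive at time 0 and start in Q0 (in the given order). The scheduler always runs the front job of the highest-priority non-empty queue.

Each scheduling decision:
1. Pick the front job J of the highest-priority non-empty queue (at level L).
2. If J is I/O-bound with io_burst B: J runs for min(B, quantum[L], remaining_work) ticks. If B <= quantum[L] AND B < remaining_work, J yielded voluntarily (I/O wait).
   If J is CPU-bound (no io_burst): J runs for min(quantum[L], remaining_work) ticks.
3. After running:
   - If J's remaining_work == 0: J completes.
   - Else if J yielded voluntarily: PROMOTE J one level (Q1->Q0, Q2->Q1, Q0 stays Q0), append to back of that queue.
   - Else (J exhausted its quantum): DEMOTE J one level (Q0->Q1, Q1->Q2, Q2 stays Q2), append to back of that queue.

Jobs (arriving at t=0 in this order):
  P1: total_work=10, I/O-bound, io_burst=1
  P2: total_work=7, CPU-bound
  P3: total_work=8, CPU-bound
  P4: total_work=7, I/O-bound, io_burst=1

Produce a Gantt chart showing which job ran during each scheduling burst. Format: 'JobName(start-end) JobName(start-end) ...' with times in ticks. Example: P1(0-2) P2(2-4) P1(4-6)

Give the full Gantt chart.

t=0-1: P1@Q0 runs 1, rem=9, I/O yield, promote→Q0. Q0=[P2,P3,P4,P1] Q1=[] Q2=[]
t=1-3: P2@Q0 runs 2, rem=5, quantum used, demote→Q1. Q0=[P3,P4,P1] Q1=[P2] Q2=[]
t=3-5: P3@Q0 runs 2, rem=6, quantum used, demote→Q1. Q0=[P4,P1] Q1=[P2,P3] Q2=[]
t=5-6: P4@Q0 runs 1, rem=6, I/O yield, promote→Q0. Q0=[P1,P4] Q1=[P2,P3] Q2=[]
t=6-7: P1@Q0 runs 1, rem=8, I/O yield, promote→Q0. Q0=[P4,P1] Q1=[P2,P3] Q2=[]
t=7-8: P4@Q0 runs 1, rem=5, I/O yield, promote→Q0. Q0=[P1,P4] Q1=[P2,P3] Q2=[]
t=8-9: P1@Q0 runs 1, rem=7, I/O yield, promote→Q0. Q0=[P4,P1] Q1=[P2,P3] Q2=[]
t=9-10: P4@Q0 runs 1, rem=4, I/O yield, promote→Q0. Q0=[P1,P4] Q1=[P2,P3] Q2=[]
t=10-11: P1@Q0 runs 1, rem=6, I/O yield, promote→Q0. Q0=[P4,P1] Q1=[P2,P3] Q2=[]
t=11-12: P4@Q0 runs 1, rem=3, I/O yield, promote→Q0. Q0=[P1,P4] Q1=[P2,P3] Q2=[]
t=12-13: P1@Q0 runs 1, rem=5, I/O yield, promote→Q0. Q0=[P4,P1] Q1=[P2,P3] Q2=[]
t=13-14: P4@Q0 runs 1, rem=2, I/O yield, promote→Q0. Q0=[P1,P4] Q1=[P2,P3] Q2=[]
t=14-15: P1@Q0 runs 1, rem=4, I/O yield, promote→Q0. Q0=[P4,P1] Q1=[P2,P3] Q2=[]
t=15-16: P4@Q0 runs 1, rem=1, I/O yield, promote→Q0. Q0=[P1,P4] Q1=[P2,P3] Q2=[]
t=16-17: P1@Q0 runs 1, rem=3, I/O yield, promote→Q0. Q0=[P4,P1] Q1=[P2,P3] Q2=[]
t=17-18: P4@Q0 runs 1, rem=0, completes. Q0=[P1] Q1=[P2,P3] Q2=[]
t=18-19: P1@Q0 runs 1, rem=2, I/O yield, promote→Q0. Q0=[P1] Q1=[P2,P3] Q2=[]
t=19-20: P1@Q0 runs 1, rem=1, I/O yield, promote→Q0. Q0=[P1] Q1=[P2,P3] Q2=[]
t=20-21: P1@Q0 runs 1, rem=0, completes. Q0=[] Q1=[P2,P3] Q2=[]
t=21-26: P2@Q1 runs 5, rem=0, completes. Q0=[] Q1=[P3] Q2=[]
t=26-32: P3@Q1 runs 6, rem=0, completes. Q0=[] Q1=[] Q2=[]

Answer: P1(0-1) P2(1-3) P3(3-5) P4(5-6) P1(6-7) P4(7-8) P1(8-9) P4(9-10) P1(10-11) P4(11-12) P1(12-13) P4(13-14) P1(14-15) P4(15-16) P1(16-17) P4(17-18) P1(18-19) P1(19-20) P1(20-21) P2(21-26) P3(26-32)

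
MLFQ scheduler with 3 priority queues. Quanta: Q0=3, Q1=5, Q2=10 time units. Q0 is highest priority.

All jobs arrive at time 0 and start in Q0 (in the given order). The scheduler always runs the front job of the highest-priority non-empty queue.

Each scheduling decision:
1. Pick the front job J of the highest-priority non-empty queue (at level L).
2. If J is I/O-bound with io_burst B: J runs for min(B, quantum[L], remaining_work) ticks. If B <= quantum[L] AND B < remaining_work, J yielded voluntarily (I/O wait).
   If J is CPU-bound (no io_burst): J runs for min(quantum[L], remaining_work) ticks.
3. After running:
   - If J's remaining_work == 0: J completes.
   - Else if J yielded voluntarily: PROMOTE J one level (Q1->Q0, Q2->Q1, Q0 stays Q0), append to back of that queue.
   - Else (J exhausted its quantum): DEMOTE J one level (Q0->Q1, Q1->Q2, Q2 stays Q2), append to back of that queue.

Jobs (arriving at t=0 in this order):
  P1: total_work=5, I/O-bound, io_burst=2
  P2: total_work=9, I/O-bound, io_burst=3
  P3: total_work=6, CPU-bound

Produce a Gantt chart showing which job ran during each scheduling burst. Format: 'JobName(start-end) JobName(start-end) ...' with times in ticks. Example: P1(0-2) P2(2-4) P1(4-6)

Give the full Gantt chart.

t=0-2: P1@Q0 runs 2, rem=3, I/O yield, promote→Q0. Q0=[P2,P3,P1] Q1=[] Q2=[]
t=2-5: P2@Q0 runs 3, rem=6, I/O yield, promote→Q0. Q0=[P3,P1,P2] Q1=[] Q2=[]
t=5-8: P3@Q0 runs 3, rem=3, quantum used, demote→Q1. Q0=[P1,P2] Q1=[P3] Q2=[]
t=8-10: P1@Q0 runs 2, rem=1, I/O yield, promote→Q0. Q0=[P2,P1] Q1=[P3] Q2=[]
t=10-13: P2@Q0 runs 3, rem=3, I/O yield, promote→Q0. Q0=[P1,P2] Q1=[P3] Q2=[]
t=13-14: P1@Q0 runs 1, rem=0, completes. Q0=[P2] Q1=[P3] Q2=[]
t=14-17: P2@Q0 runs 3, rem=0, completes. Q0=[] Q1=[P3] Q2=[]
t=17-20: P3@Q1 runs 3, rem=0, completes. Q0=[] Q1=[] Q2=[]

Answer: P1(0-2) P2(2-5) P3(5-8) P1(8-10) P2(10-13) P1(13-14) P2(14-17) P3(17-20)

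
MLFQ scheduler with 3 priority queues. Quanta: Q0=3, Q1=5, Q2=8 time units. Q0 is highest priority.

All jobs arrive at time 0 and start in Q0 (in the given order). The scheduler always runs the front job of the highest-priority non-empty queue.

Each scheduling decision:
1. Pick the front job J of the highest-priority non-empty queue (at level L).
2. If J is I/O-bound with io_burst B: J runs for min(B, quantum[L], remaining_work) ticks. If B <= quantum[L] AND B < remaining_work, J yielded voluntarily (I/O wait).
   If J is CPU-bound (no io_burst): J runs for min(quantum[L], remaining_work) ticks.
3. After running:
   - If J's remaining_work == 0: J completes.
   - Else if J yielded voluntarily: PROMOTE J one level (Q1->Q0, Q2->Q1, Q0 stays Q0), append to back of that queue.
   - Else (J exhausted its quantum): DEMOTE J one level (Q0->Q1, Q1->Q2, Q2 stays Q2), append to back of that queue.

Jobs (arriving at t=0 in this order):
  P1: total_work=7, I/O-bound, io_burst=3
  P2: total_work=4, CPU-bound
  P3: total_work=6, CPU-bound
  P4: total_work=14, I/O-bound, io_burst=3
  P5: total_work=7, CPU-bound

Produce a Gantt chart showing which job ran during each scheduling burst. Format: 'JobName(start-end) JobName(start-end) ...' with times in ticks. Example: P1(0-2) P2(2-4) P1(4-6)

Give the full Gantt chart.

Answer: P1(0-3) P2(3-6) P3(6-9) P4(9-12) P5(12-15) P1(15-18) P4(18-21) P1(21-22) P4(22-25) P4(25-28) P4(28-30) P2(30-31) P3(31-34) P5(34-38)

Derivation:
t=0-3: P1@Q0 runs 3, rem=4, I/O yield, promote→Q0. Q0=[P2,P3,P4,P5,P1] Q1=[] Q2=[]
t=3-6: P2@Q0 runs 3, rem=1, quantum used, demote→Q1. Q0=[P3,P4,P5,P1] Q1=[P2] Q2=[]
t=6-9: P3@Q0 runs 3, rem=3, quantum used, demote→Q1. Q0=[P4,P5,P1] Q1=[P2,P3] Q2=[]
t=9-12: P4@Q0 runs 3, rem=11, I/O yield, promote→Q0. Q0=[P5,P1,P4] Q1=[P2,P3] Q2=[]
t=12-15: P5@Q0 runs 3, rem=4, quantum used, demote→Q1. Q0=[P1,P4] Q1=[P2,P3,P5] Q2=[]
t=15-18: P1@Q0 runs 3, rem=1, I/O yield, promote→Q0. Q0=[P4,P1] Q1=[P2,P3,P5] Q2=[]
t=18-21: P4@Q0 runs 3, rem=8, I/O yield, promote→Q0. Q0=[P1,P4] Q1=[P2,P3,P5] Q2=[]
t=21-22: P1@Q0 runs 1, rem=0, completes. Q0=[P4] Q1=[P2,P3,P5] Q2=[]
t=22-25: P4@Q0 runs 3, rem=5, I/O yield, promote→Q0. Q0=[P4] Q1=[P2,P3,P5] Q2=[]
t=25-28: P4@Q0 runs 3, rem=2, I/O yield, promote→Q0. Q0=[P4] Q1=[P2,P3,P5] Q2=[]
t=28-30: P4@Q0 runs 2, rem=0, completes. Q0=[] Q1=[P2,P3,P5] Q2=[]
t=30-31: P2@Q1 runs 1, rem=0, completes. Q0=[] Q1=[P3,P5] Q2=[]
t=31-34: P3@Q1 runs 3, rem=0, completes. Q0=[] Q1=[P5] Q2=[]
t=34-38: P5@Q1 runs 4, rem=0, completes. Q0=[] Q1=[] Q2=[]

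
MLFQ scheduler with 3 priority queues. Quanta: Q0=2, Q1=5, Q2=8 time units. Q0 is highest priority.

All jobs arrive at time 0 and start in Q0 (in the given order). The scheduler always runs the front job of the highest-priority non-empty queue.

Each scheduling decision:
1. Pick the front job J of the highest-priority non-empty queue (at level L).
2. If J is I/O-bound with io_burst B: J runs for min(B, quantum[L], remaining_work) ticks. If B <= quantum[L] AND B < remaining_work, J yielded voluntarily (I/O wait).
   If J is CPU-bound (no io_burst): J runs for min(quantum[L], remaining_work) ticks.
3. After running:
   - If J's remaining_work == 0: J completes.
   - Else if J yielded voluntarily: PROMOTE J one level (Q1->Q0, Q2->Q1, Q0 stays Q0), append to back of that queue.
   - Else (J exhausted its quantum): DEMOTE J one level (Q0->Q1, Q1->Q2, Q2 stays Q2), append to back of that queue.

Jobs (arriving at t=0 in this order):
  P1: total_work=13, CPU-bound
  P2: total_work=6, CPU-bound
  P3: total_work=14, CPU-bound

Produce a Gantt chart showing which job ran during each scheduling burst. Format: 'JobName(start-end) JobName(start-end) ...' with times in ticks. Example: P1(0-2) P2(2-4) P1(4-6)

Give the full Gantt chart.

t=0-2: P1@Q0 runs 2, rem=11, quantum used, demote→Q1. Q0=[P2,P3] Q1=[P1] Q2=[]
t=2-4: P2@Q0 runs 2, rem=4, quantum used, demote→Q1. Q0=[P3] Q1=[P1,P2] Q2=[]
t=4-6: P3@Q0 runs 2, rem=12, quantum used, demote→Q1. Q0=[] Q1=[P1,P2,P3] Q2=[]
t=6-11: P1@Q1 runs 5, rem=6, quantum used, demote→Q2. Q0=[] Q1=[P2,P3] Q2=[P1]
t=11-15: P2@Q1 runs 4, rem=0, completes. Q0=[] Q1=[P3] Q2=[P1]
t=15-20: P3@Q1 runs 5, rem=7, quantum used, demote→Q2. Q0=[] Q1=[] Q2=[P1,P3]
t=20-26: P1@Q2 runs 6, rem=0, completes. Q0=[] Q1=[] Q2=[P3]
t=26-33: P3@Q2 runs 7, rem=0, completes. Q0=[] Q1=[] Q2=[]

Answer: P1(0-2) P2(2-4) P3(4-6) P1(6-11) P2(11-15) P3(15-20) P1(20-26) P3(26-33)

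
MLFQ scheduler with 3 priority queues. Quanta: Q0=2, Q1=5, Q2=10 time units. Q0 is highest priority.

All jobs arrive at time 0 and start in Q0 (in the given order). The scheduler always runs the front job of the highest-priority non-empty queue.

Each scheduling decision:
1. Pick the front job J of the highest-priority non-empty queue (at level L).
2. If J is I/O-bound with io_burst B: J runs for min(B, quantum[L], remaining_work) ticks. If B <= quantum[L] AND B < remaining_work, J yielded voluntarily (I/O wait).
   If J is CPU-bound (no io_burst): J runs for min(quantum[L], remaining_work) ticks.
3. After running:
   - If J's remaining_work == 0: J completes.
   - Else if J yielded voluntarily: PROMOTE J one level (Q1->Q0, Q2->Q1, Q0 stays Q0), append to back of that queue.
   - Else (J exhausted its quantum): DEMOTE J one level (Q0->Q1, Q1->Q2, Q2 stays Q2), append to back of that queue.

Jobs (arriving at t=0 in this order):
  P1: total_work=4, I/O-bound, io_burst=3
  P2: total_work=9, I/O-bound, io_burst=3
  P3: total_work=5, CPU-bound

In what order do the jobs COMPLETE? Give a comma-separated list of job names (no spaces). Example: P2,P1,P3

t=0-2: P1@Q0 runs 2, rem=2, quantum used, demote→Q1. Q0=[P2,P3] Q1=[P1] Q2=[]
t=2-4: P2@Q0 runs 2, rem=7, quantum used, demote→Q1. Q0=[P3] Q1=[P1,P2] Q2=[]
t=4-6: P3@Q0 runs 2, rem=3, quantum used, demote→Q1. Q0=[] Q1=[P1,P2,P3] Q2=[]
t=6-8: P1@Q1 runs 2, rem=0, completes. Q0=[] Q1=[P2,P3] Q2=[]
t=8-11: P2@Q1 runs 3, rem=4, I/O yield, promote→Q0. Q0=[P2] Q1=[P3] Q2=[]
t=11-13: P2@Q0 runs 2, rem=2, quantum used, demote→Q1. Q0=[] Q1=[P3,P2] Q2=[]
t=13-16: P3@Q1 runs 3, rem=0, completes. Q0=[] Q1=[P2] Q2=[]
t=16-18: P2@Q1 runs 2, rem=0, completes. Q0=[] Q1=[] Q2=[]

Answer: P1,P3,P2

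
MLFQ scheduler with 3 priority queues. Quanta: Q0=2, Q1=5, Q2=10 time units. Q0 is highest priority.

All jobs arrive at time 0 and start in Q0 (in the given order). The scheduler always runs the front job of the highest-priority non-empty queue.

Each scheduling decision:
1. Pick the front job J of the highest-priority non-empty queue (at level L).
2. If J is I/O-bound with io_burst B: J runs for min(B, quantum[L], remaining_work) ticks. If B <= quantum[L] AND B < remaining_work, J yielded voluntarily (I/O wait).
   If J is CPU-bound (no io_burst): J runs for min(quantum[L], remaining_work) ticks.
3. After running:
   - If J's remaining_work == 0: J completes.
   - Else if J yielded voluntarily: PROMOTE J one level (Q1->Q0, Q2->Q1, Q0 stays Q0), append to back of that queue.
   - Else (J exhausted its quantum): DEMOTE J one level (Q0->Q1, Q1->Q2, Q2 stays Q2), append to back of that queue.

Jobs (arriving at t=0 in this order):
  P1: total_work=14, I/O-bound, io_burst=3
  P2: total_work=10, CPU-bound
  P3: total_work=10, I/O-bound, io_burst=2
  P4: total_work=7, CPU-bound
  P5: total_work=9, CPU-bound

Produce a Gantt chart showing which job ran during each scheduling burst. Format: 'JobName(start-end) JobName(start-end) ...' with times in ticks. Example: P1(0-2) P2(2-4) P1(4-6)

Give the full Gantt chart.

Answer: P1(0-2) P2(2-4) P3(4-6) P4(6-8) P5(8-10) P3(10-12) P3(12-14) P3(14-16) P3(16-18) P1(18-21) P1(21-23) P2(23-28) P4(28-33) P5(33-38) P1(38-41) P1(41-43) P1(43-45) P2(45-48) P5(48-50)

Derivation:
t=0-2: P1@Q0 runs 2, rem=12, quantum used, demote→Q1. Q0=[P2,P3,P4,P5] Q1=[P1] Q2=[]
t=2-4: P2@Q0 runs 2, rem=8, quantum used, demote→Q1. Q0=[P3,P4,P5] Q1=[P1,P2] Q2=[]
t=4-6: P3@Q0 runs 2, rem=8, I/O yield, promote→Q0. Q0=[P4,P5,P3] Q1=[P1,P2] Q2=[]
t=6-8: P4@Q0 runs 2, rem=5, quantum used, demote→Q1. Q0=[P5,P3] Q1=[P1,P2,P4] Q2=[]
t=8-10: P5@Q0 runs 2, rem=7, quantum used, demote→Q1. Q0=[P3] Q1=[P1,P2,P4,P5] Q2=[]
t=10-12: P3@Q0 runs 2, rem=6, I/O yield, promote→Q0. Q0=[P3] Q1=[P1,P2,P4,P5] Q2=[]
t=12-14: P3@Q0 runs 2, rem=4, I/O yield, promote→Q0. Q0=[P3] Q1=[P1,P2,P4,P5] Q2=[]
t=14-16: P3@Q0 runs 2, rem=2, I/O yield, promote→Q0. Q0=[P3] Q1=[P1,P2,P4,P5] Q2=[]
t=16-18: P3@Q0 runs 2, rem=0, completes. Q0=[] Q1=[P1,P2,P4,P5] Q2=[]
t=18-21: P1@Q1 runs 3, rem=9, I/O yield, promote→Q0. Q0=[P1] Q1=[P2,P4,P5] Q2=[]
t=21-23: P1@Q0 runs 2, rem=7, quantum used, demote→Q1. Q0=[] Q1=[P2,P4,P5,P1] Q2=[]
t=23-28: P2@Q1 runs 5, rem=3, quantum used, demote→Q2. Q0=[] Q1=[P4,P5,P1] Q2=[P2]
t=28-33: P4@Q1 runs 5, rem=0, completes. Q0=[] Q1=[P5,P1] Q2=[P2]
t=33-38: P5@Q1 runs 5, rem=2, quantum used, demote→Q2. Q0=[] Q1=[P1] Q2=[P2,P5]
t=38-41: P1@Q1 runs 3, rem=4, I/O yield, promote→Q0. Q0=[P1] Q1=[] Q2=[P2,P5]
t=41-43: P1@Q0 runs 2, rem=2, quantum used, demote→Q1. Q0=[] Q1=[P1] Q2=[P2,P5]
t=43-45: P1@Q1 runs 2, rem=0, completes. Q0=[] Q1=[] Q2=[P2,P5]
t=45-48: P2@Q2 runs 3, rem=0, completes. Q0=[] Q1=[] Q2=[P5]
t=48-50: P5@Q2 runs 2, rem=0, completes. Q0=[] Q1=[] Q2=[]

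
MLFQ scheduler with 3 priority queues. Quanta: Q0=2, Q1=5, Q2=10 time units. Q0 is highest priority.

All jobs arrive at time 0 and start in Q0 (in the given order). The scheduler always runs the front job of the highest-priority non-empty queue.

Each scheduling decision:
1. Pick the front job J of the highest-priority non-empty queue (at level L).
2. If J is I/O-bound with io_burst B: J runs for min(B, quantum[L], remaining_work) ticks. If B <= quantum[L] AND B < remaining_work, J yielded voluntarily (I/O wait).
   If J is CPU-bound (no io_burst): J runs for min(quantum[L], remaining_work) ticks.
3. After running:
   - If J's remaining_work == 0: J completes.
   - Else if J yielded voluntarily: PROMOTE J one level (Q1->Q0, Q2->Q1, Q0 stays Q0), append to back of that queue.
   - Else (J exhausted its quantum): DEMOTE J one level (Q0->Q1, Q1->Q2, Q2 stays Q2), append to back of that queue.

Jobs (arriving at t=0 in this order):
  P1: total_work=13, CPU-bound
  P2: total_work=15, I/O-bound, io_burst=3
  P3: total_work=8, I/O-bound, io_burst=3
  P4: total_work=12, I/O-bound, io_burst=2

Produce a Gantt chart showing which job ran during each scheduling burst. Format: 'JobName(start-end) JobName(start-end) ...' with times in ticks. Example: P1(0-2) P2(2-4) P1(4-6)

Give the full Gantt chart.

t=0-2: P1@Q0 runs 2, rem=11, quantum used, demote→Q1. Q0=[P2,P3,P4] Q1=[P1] Q2=[]
t=2-4: P2@Q0 runs 2, rem=13, quantum used, demote→Q1. Q0=[P3,P4] Q1=[P1,P2] Q2=[]
t=4-6: P3@Q0 runs 2, rem=6, quantum used, demote→Q1. Q0=[P4] Q1=[P1,P2,P3] Q2=[]
t=6-8: P4@Q0 runs 2, rem=10, I/O yield, promote→Q0. Q0=[P4] Q1=[P1,P2,P3] Q2=[]
t=8-10: P4@Q0 runs 2, rem=8, I/O yield, promote→Q0. Q0=[P4] Q1=[P1,P2,P3] Q2=[]
t=10-12: P4@Q0 runs 2, rem=6, I/O yield, promote→Q0. Q0=[P4] Q1=[P1,P2,P3] Q2=[]
t=12-14: P4@Q0 runs 2, rem=4, I/O yield, promote→Q0. Q0=[P4] Q1=[P1,P2,P3] Q2=[]
t=14-16: P4@Q0 runs 2, rem=2, I/O yield, promote→Q0. Q0=[P4] Q1=[P1,P2,P3] Q2=[]
t=16-18: P4@Q0 runs 2, rem=0, completes. Q0=[] Q1=[P1,P2,P3] Q2=[]
t=18-23: P1@Q1 runs 5, rem=6, quantum used, demote→Q2. Q0=[] Q1=[P2,P3] Q2=[P1]
t=23-26: P2@Q1 runs 3, rem=10, I/O yield, promote→Q0. Q0=[P2] Q1=[P3] Q2=[P1]
t=26-28: P2@Q0 runs 2, rem=8, quantum used, demote→Q1. Q0=[] Q1=[P3,P2] Q2=[P1]
t=28-31: P3@Q1 runs 3, rem=3, I/O yield, promote→Q0. Q0=[P3] Q1=[P2] Q2=[P1]
t=31-33: P3@Q0 runs 2, rem=1, quantum used, demote→Q1. Q0=[] Q1=[P2,P3] Q2=[P1]
t=33-36: P2@Q1 runs 3, rem=5, I/O yield, promote→Q0. Q0=[P2] Q1=[P3] Q2=[P1]
t=36-38: P2@Q0 runs 2, rem=3, quantum used, demote→Q1. Q0=[] Q1=[P3,P2] Q2=[P1]
t=38-39: P3@Q1 runs 1, rem=0, completes. Q0=[] Q1=[P2] Q2=[P1]
t=39-42: P2@Q1 runs 3, rem=0, completes. Q0=[] Q1=[] Q2=[P1]
t=42-48: P1@Q2 runs 6, rem=0, completes. Q0=[] Q1=[] Q2=[]

Answer: P1(0-2) P2(2-4) P3(4-6) P4(6-8) P4(8-10) P4(10-12) P4(12-14) P4(14-16) P4(16-18) P1(18-23) P2(23-26) P2(26-28) P3(28-31) P3(31-33) P2(33-36) P2(36-38) P3(38-39) P2(39-42) P1(42-48)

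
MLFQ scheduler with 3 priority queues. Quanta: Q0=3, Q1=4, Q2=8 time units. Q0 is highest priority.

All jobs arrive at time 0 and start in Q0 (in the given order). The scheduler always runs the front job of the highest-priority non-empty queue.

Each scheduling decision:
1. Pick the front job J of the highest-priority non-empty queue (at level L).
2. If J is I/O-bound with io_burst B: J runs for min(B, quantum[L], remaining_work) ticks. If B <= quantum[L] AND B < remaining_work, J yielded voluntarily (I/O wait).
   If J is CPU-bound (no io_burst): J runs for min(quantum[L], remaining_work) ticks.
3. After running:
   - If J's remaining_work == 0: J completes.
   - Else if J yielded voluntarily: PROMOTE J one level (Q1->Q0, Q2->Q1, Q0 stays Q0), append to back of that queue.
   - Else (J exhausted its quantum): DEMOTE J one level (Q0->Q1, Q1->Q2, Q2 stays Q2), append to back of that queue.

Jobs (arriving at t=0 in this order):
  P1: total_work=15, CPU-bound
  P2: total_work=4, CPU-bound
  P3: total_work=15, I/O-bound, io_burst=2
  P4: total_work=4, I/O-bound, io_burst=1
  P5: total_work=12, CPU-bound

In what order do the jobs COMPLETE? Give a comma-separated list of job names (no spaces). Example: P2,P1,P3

t=0-3: P1@Q0 runs 3, rem=12, quantum used, demote→Q1. Q0=[P2,P3,P4,P5] Q1=[P1] Q2=[]
t=3-6: P2@Q0 runs 3, rem=1, quantum used, demote→Q1. Q0=[P3,P4,P5] Q1=[P1,P2] Q2=[]
t=6-8: P3@Q0 runs 2, rem=13, I/O yield, promote→Q0. Q0=[P4,P5,P3] Q1=[P1,P2] Q2=[]
t=8-9: P4@Q0 runs 1, rem=3, I/O yield, promote→Q0. Q0=[P5,P3,P4] Q1=[P1,P2] Q2=[]
t=9-12: P5@Q0 runs 3, rem=9, quantum used, demote→Q1. Q0=[P3,P4] Q1=[P1,P2,P5] Q2=[]
t=12-14: P3@Q0 runs 2, rem=11, I/O yield, promote→Q0. Q0=[P4,P3] Q1=[P1,P2,P5] Q2=[]
t=14-15: P4@Q0 runs 1, rem=2, I/O yield, promote→Q0. Q0=[P3,P4] Q1=[P1,P2,P5] Q2=[]
t=15-17: P3@Q0 runs 2, rem=9, I/O yield, promote→Q0. Q0=[P4,P3] Q1=[P1,P2,P5] Q2=[]
t=17-18: P4@Q0 runs 1, rem=1, I/O yield, promote→Q0. Q0=[P3,P4] Q1=[P1,P2,P5] Q2=[]
t=18-20: P3@Q0 runs 2, rem=7, I/O yield, promote→Q0. Q0=[P4,P3] Q1=[P1,P2,P5] Q2=[]
t=20-21: P4@Q0 runs 1, rem=0, completes. Q0=[P3] Q1=[P1,P2,P5] Q2=[]
t=21-23: P3@Q0 runs 2, rem=5, I/O yield, promote→Q0. Q0=[P3] Q1=[P1,P2,P5] Q2=[]
t=23-25: P3@Q0 runs 2, rem=3, I/O yield, promote→Q0. Q0=[P3] Q1=[P1,P2,P5] Q2=[]
t=25-27: P3@Q0 runs 2, rem=1, I/O yield, promote→Q0. Q0=[P3] Q1=[P1,P2,P5] Q2=[]
t=27-28: P3@Q0 runs 1, rem=0, completes. Q0=[] Q1=[P1,P2,P5] Q2=[]
t=28-32: P1@Q1 runs 4, rem=8, quantum used, demote→Q2. Q0=[] Q1=[P2,P5] Q2=[P1]
t=32-33: P2@Q1 runs 1, rem=0, completes. Q0=[] Q1=[P5] Q2=[P1]
t=33-37: P5@Q1 runs 4, rem=5, quantum used, demote→Q2. Q0=[] Q1=[] Q2=[P1,P5]
t=37-45: P1@Q2 runs 8, rem=0, completes. Q0=[] Q1=[] Q2=[P5]
t=45-50: P5@Q2 runs 5, rem=0, completes. Q0=[] Q1=[] Q2=[]

Answer: P4,P3,P2,P1,P5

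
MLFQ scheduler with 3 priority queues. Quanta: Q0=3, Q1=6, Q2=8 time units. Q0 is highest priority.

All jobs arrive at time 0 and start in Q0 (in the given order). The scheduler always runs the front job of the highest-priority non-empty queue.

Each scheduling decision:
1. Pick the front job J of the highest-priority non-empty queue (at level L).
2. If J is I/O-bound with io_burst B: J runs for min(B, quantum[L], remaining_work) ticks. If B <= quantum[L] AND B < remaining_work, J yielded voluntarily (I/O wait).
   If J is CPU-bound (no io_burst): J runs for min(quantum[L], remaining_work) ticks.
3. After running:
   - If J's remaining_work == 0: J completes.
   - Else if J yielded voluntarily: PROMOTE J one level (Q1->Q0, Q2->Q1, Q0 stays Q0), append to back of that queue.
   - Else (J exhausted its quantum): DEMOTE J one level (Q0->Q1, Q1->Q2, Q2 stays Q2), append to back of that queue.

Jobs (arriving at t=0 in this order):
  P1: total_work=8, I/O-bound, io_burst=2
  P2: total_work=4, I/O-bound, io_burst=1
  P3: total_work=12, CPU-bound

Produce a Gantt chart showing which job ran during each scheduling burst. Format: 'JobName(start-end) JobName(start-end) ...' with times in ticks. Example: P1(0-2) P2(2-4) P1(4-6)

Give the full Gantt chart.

Answer: P1(0-2) P2(2-3) P3(3-6) P1(6-8) P2(8-9) P1(9-11) P2(11-12) P1(12-14) P2(14-15) P3(15-21) P3(21-24)

Derivation:
t=0-2: P1@Q0 runs 2, rem=6, I/O yield, promote→Q0. Q0=[P2,P3,P1] Q1=[] Q2=[]
t=2-3: P2@Q0 runs 1, rem=3, I/O yield, promote→Q0. Q0=[P3,P1,P2] Q1=[] Q2=[]
t=3-6: P3@Q0 runs 3, rem=9, quantum used, demote→Q1. Q0=[P1,P2] Q1=[P3] Q2=[]
t=6-8: P1@Q0 runs 2, rem=4, I/O yield, promote→Q0. Q0=[P2,P1] Q1=[P3] Q2=[]
t=8-9: P2@Q0 runs 1, rem=2, I/O yield, promote→Q0. Q0=[P1,P2] Q1=[P3] Q2=[]
t=9-11: P1@Q0 runs 2, rem=2, I/O yield, promote→Q0. Q0=[P2,P1] Q1=[P3] Q2=[]
t=11-12: P2@Q0 runs 1, rem=1, I/O yield, promote→Q0. Q0=[P1,P2] Q1=[P3] Q2=[]
t=12-14: P1@Q0 runs 2, rem=0, completes. Q0=[P2] Q1=[P3] Q2=[]
t=14-15: P2@Q0 runs 1, rem=0, completes. Q0=[] Q1=[P3] Q2=[]
t=15-21: P3@Q1 runs 6, rem=3, quantum used, demote→Q2. Q0=[] Q1=[] Q2=[P3]
t=21-24: P3@Q2 runs 3, rem=0, completes. Q0=[] Q1=[] Q2=[]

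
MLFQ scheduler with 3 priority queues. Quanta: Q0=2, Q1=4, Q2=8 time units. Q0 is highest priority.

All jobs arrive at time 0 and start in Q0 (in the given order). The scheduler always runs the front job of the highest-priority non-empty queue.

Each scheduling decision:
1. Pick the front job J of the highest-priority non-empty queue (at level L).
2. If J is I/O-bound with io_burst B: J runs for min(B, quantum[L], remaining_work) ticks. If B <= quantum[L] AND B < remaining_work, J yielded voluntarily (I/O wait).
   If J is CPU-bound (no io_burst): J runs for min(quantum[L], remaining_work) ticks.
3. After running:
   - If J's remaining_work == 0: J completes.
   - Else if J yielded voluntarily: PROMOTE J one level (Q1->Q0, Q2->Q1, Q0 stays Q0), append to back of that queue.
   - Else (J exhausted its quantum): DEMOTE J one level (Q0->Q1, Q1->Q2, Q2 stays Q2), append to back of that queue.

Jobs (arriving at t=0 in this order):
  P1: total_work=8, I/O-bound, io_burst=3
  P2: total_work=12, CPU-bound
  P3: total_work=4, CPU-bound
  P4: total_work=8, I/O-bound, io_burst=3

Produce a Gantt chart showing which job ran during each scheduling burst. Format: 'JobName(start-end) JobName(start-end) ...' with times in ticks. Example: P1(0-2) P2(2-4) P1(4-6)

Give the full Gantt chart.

Answer: P1(0-2) P2(2-4) P3(4-6) P4(6-8) P1(8-11) P1(11-13) P2(13-17) P3(17-19) P4(19-22) P4(22-24) P1(24-25) P4(25-26) P2(26-32)

Derivation:
t=0-2: P1@Q0 runs 2, rem=6, quantum used, demote→Q1. Q0=[P2,P3,P4] Q1=[P1] Q2=[]
t=2-4: P2@Q0 runs 2, rem=10, quantum used, demote→Q1. Q0=[P3,P4] Q1=[P1,P2] Q2=[]
t=4-6: P3@Q0 runs 2, rem=2, quantum used, demote→Q1. Q0=[P4] Q1=[P1,P2,P3] Q2=[]
t=6-8: P4@Q0 runs 2, rem=6, quantum used, demote→Q1. Q0=[] Q1=[P1,P2,P3,P4] Q2=[]
t=8-11: P1@Q1 runs 3, rem=3, I/O yield, promote→Q0. Q0=[P1] Q1=[P2,P3,P4] Q2=[]
t=11-13: P1@Q0 runs 2, rem=1, quantum used, demote→Q1. Q0=[] Q1=[P2,P3,P4,P1] Q2=[]
t=13-17: P2@Q1 runs 4, rem=6, quantum used, demote→Q2. Q0=[] Q1=[P3,P4,P1] Q2=[P2]
t=17-19: P3@Q1 runs 2, rem=0, completes. Q0=[] Q1=[P4,P1] Q2=[P2]
t=19-22: P4@Q1 runs 3, rem=3, I/O yield, promote→Q0. Q0=[P4] Q1=[P1] Q2=[P2]
t=22-24: P4@Q0 runs 2, rem=1, quantum used, demote→Q1. Q0=[] Q1=[P1,P4] Q2=[P2]
t=24-25: P1@Q1 runs 1, rem=0, completes. Q0=[] Q1=[P4] Q2=[P2]
t=25-26: P4@Q1 runs 1, rem=0, completes. Q0=[] Q1=[] Q2=[P2]
t=26-32: P2@Q2 runs 6, rem=0, completes. Q0=[] Q1=[] Q2=[]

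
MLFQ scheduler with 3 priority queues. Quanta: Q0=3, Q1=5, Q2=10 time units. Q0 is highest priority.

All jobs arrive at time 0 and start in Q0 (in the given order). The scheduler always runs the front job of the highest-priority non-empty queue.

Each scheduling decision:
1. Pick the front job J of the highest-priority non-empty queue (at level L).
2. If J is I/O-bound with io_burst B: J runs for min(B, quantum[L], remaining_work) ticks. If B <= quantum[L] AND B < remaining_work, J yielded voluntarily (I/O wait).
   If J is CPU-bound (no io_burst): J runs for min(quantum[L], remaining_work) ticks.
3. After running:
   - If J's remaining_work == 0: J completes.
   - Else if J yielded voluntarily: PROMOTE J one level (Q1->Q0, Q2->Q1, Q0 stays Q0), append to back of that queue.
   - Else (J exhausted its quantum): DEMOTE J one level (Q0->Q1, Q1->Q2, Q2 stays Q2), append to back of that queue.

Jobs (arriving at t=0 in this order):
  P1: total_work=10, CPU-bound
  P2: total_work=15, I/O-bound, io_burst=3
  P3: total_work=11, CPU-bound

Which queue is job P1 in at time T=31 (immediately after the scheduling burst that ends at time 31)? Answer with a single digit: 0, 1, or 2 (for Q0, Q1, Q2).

Answer: 2

Derivation:
t=0-3: P1@Q0 runs 3, rem=7, quantum used, demote→Q1. Q0=[P2,P3] Q1=[P1] Q2=[]
t=3-6: P2@Q0 runs 3, rem=12, I/O yield, promote→Q0. Q0=[P3,P2] Q1=[P1] Q2=[]
t=6-9: P3@Q0 runs 3, rem=8, quantum used, demote→Q1. Q0=[P2] Q1=[P1,P3] Q2=[]
t=9-12: P2@Q0 runs 3, rem=9, I/O yield, promote→Q0. Q0=[P2] Q1=[P1,P3] Q2=[]
t=12-15: P2@Q0 runs 3, rem=6, I/O yield, promote→Q0. Q0=[P2] Q1=[P1,P3] Q2=[]
t=15-18: P2@Q0 runs 3, rem=3, I/O yield, promote→Q0. Q0=[P2] Q1=[P1,P3] Q2=[]
t=18-21: P2@Q0 runs 3, rem=0, completes. Q0=[] Q1=[P1,P3] Q2=[]
t=21-26: P1@Q1 runs 5, rem=2, quantum used, demote→Q2. Q0=[] Q1=[P3] Q2=[P1]
t=26-31: P3@Q1 runs 5, rem=3, quantum used, demote→Q2. Q0=[] Q1=[] Q2=[P1,P3]
t=31-33: P1@Q2 runs 2, rem=0, completes. Q0=[] Q1=[] Q2=[P3]
t=33-36: P3@Q2 runs 3, rem=0, completes. Q0=[] Q1=[] Q2=[]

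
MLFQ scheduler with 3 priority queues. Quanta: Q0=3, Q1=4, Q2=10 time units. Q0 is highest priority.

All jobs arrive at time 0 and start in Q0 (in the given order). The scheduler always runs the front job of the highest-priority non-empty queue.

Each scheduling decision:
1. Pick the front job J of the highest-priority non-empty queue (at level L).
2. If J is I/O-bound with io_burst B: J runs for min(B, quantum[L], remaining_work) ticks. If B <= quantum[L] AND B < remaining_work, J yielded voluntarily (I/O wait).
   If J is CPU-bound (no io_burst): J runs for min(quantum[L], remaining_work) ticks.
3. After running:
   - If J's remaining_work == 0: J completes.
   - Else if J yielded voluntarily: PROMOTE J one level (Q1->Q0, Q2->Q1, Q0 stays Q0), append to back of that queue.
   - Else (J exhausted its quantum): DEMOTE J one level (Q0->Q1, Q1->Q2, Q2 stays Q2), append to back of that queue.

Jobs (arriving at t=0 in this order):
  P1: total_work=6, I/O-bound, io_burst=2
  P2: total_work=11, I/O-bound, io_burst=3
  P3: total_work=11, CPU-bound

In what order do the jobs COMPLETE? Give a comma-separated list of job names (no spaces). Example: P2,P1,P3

t=0-2: P1@Q0 runs 2, rem=4, I/O yield, promote→Q0. Q0=[P2,P3,P1] Q1=[] Q2=[]
t=2-5: P2@Q0 runs 3, rem=8, I/O yield, promote→Q0. Q0=[P3,P1,P2] Q1=[] Q2=[]
t=5-8: P3@Q0 runs 3, rem=8, quantum used, demote→Q1. Q0=[P1,P2] Q1=[P3] Q2=[]
t=8-10: P1@Q0 runs 2, rem=2, I/O yield, promote→Q0. Q0=[P2,P1] Q1=[P3] Q2=[]
t=10-13: P2@Q0 runs 3, rem=5, I/O yield, promote→Q0. Q0=[P1,P2] Q1=[P3] Q2=[]
t=13-15: P1@Q0 runs 2, rem=0, completes. Q0=[P2] Q1=[P3] Q2=[]
t=15-18: P2@Q0 runs 3, rem=2, I/O yield, promote→Q0. Q0=[P2] Q1=[P3] Q2=[]
t=18-20: P2@Q0 runs 2, rem=0, completes. Q0=[] Q1=[P3] Q2=[]
t=20-24: P3@Q1 runs 4, rem=4, quantum used, demote→Q2. Q0=[] Q1=[] Q2=[P3]
t=24-28: P3@Q2 runs 4, rem=0, completes. Q0=[] Q1=[] Q2=[]

Answer: P1,P2,P3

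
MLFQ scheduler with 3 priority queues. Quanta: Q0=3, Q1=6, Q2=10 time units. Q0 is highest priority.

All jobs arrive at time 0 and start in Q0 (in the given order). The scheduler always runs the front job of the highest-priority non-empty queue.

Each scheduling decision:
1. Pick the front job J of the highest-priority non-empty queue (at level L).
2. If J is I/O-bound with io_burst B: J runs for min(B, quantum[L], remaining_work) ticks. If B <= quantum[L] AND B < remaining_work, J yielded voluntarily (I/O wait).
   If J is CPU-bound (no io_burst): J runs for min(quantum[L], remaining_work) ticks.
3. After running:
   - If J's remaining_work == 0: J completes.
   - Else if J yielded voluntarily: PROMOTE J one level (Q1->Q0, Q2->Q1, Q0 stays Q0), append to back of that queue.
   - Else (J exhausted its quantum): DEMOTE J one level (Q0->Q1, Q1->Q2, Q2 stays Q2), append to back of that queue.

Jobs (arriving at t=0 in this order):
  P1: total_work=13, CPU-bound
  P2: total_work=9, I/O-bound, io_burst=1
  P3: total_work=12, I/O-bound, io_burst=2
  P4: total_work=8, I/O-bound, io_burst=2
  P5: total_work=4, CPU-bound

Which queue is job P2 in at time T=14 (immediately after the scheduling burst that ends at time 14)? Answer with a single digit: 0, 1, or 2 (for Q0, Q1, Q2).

t=0-3: P1@Q0 runs 3, rem=10, quantum used, demote→Q1. Q0=[P2,P3,P4,P5] Q1=[P1] Q2=[]
t=3-4: P2@Q0 runs 1, rem=8, I/O yield, promote→Q0. Q0=[P3,P4,P5,P2] Q1=[P1] Q2=[]
t=4-6: P3@Q0 runs 2, rem=10, I/O yield, promote→Q0. Q0=[P4,P5,P2,P3] Q1=[P1] Q2=[]
t=6-8: P4@Q0 runs 2, rem=6, I/O yield, promote→Q0. Q0=[P5,P2,P3,P4] Q1=[P1] Q2=[]
t=8-11: P5@Q0 runs 3, rem=1, quantum used, demote→Q1. Q0=[P2,P3,P4] Q1=[P1,P5] Q2=[]
t=11-12: P2@Q0 runs 1, rem=7, I/O yield, promote→Q0. Q0=[P3,P4,P2] Q1=[P1,P5] Q2=[]
t=12-14: P3@Q0 runs 2, rem=8, I/O yield, promote→Q0. Q0=[P4,P2,P3] Q1=[P1,P5] Q2=[]
t=14-16: P4@Q0 runs 2, rem=4, I/O yield, promote→Q0. Q0=[P2,P3,P4] Q1=[P1,P5] Q2=[]
t=16-17: P2@Q0 runs 1, rem=6, I/O yield, promote→Q0. Q0=[P3,P4,P2] Q1=[P1,P5] Q2=[]
t=17-19: P3@Q0 runs 2, rem=6, I/O yield, promote→Q0. Q0=[P4,P2,P3] Q1=[P1,P5] Q2=[]
t=19-21: P4@Q0 runs 2, rem=2, I/O yield, promote→Q0. Q0=[P2,P3,P4] Q1=[P1,P5] Q2=[]
t=21-22: P2@Q0 runs 1, rem=5, I/O yield, promote→Q0. Q0=[P3,P4,P2] Q1=[P1,P5] Q2=[]
t=22-24: P3@Q0 runs 2, rem=4, I/O yield, promote→Q0. Q0=[P4,P2,P3] Q1=[P1,P5] Q2=[]
t=24-26: P4@Q0 runs 2, rem=0, completes. Q0=[P2,P3] Q1=[P1,P5] Q2=[]
t=26-27: P2@Q0 runs 1, rem=4, I/O yield, promote→Q0. Q0=[P3,P2] Q1=[P1,P5] Q2=[]
t=27-29: P3@Q0 runs 2, rem=2, I/O yield, promote→Q0. Q0=[P2,P3] Q1=[P1,P5] Q2=[]
t=29-30: P2@Q0 runs 1, rem=3, I/O yield, promote→Q0. Q0=[P3,P2] Q1=[P1,P5] Q2=[]
t=30-32: P3@Q0 runs 2, rem=0, completes. Q0=[P2] Q1=[P1,P5] Q2=[]
t=32-33: P2@Q0 runs 1, rem=2, I/O yield, promote→Q0. Q0=[P2] Q1=[P1,P5] Q2=[]
t=33-34: P2@Q0 runs 1, rem=1, I/O yield, promote→Q0. Q0=[P2] Q1=[P1,P5] Q2=[]
t=34-35: P2@Q0 runs 1, rem=0, completes. Q0=[] Q1=[P1,P5] Q2=[]
t=35-41: P1@Q1 runs 6, rem=4, quantum used, demote→Q2. Q0=[] Q1=[P5] Q2=[P1]
t=41-42: P5@Q1 runs 1, rem=0, completes. Q0=[] Q1=[] Q2=[P1]
t=42-46: P1@Q2 runs 4, rem=0, completes. Q0=[] Q1=[] Q2=[]

Answer: 0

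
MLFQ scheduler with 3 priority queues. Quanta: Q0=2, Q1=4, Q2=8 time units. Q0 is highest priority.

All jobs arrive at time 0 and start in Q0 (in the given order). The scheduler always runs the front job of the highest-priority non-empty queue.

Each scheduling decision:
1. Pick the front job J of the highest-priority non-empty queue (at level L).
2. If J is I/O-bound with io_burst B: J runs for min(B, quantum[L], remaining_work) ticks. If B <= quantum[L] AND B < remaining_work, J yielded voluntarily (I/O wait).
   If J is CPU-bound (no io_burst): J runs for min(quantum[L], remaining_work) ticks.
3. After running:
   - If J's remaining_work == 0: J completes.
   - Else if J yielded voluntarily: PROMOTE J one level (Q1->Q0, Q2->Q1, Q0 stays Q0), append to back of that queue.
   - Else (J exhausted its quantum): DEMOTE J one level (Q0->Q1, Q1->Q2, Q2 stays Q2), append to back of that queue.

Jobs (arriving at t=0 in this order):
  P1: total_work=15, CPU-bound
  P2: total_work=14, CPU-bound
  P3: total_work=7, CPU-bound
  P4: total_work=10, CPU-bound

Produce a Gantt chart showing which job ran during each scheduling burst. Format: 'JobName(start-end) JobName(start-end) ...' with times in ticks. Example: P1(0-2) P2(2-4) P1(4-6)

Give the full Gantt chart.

t=0-2: P1@Q0 runs 2, rem=13, quantum used, demote→Q1. Q0=[P2,P3,P4] Q1=[P1] Q2=[]
t=2-4: P2@Q0 runs 2, rem=12, quantum used, demote→Q1. Q0=[P3,P4] Q1=[P1,P2] Q2=[]
t=4-6: P3@Q0 runs 2, rem=5, quantum used, demote→Q1. Q0=[P4] Q1=[P1,P2,P3] Q2=[]
t=6-8: P4@Q0 runs 2, rem=8, quantum used, demote→Q1. Q0=[] Q1=[P1,P2,P3,P4] Q2=[]
t=8-12: P1@Q1 runs 4, rem=9, quantum used, demote→Q2. Q0=[] Q1=[P2,P3,P4] Q2=[P1]
t=12-16: P2@Q1 runs 4, rem=8, quantum used, demote→Q2. Q0=[] Q1=[P3,P4] Q2=[P1,P2]
t=16-20: P3@Q1 runs 4, rem=1, quantum used, demote→Q2. Q0=[] Q1=[P4] Q2=[P1,P2,P3]
t=20-24: P4@Q1 runs 4, rem=4, quantum used, demote→Q2. Q0=[] Q1=[] Q2=[P1,P2,P3,P4]
t=24-32: P1@Q2 runs 8, rem=1, quantum used, demote→Q2. Q0=[] Q1=[] Q2=[P2,P3,P4,P1]
t=32-40: P2@Q2 runs 8, rem=0, completes. Q0=[] Q1=[] Q2=[P3,P4,P1]
t=40-41: P3@Q2 runs 1, rem=0, completes. Q0=[] Q1=[] Q2=[P4,P1]
t=41-45: P4@Q2 runs 4, rem=0, completes. Q0=[] Q1=[] Q2=[P1]
t=45-46: P1@Q2 runs 1, rem=0, completes. Q0=[] Q1=[] Q2=[]

Answer: P1(0-2) P2(2-4) P3(4-6) P4(6-8) P1(8-12) P2(12-16) P3(16-20) P4(20-24) P1(24-32) P2(32-40) P3(40-41) P4(41-45) P1(45-46)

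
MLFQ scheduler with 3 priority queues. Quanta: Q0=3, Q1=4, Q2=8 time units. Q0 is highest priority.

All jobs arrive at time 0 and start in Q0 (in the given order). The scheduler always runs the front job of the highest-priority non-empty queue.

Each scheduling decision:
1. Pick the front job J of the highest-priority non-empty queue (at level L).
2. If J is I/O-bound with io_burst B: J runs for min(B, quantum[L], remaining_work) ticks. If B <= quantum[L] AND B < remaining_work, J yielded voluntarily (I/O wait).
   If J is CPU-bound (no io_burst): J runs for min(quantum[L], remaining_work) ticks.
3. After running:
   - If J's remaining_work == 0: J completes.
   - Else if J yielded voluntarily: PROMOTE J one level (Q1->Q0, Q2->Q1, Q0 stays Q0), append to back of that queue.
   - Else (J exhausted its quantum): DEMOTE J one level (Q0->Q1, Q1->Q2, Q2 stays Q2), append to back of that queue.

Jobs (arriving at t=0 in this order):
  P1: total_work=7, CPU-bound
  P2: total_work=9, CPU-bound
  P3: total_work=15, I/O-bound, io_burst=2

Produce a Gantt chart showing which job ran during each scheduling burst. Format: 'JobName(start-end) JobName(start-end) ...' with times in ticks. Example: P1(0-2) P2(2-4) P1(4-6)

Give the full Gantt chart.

t=0-3: P1@Q0 runs 3, rem=4, quantum used, demote→Q1. Q0=[P2,P3] Q1=[P1] Q2=[]
t=3-6: P2@Q0 runs 3, rem=6, quantum used, demote→Q1. Q0=[P3] Q1=[P1,P2] Q2=[]
t=6-8: P3@Q0 runs 2, rem=13, I/O yield, promote→Q0. Q0=[P3] Q1=[P1,P2] Q2=[]
t=8-10: P3@Q0 runs 2, rem=11, I/O yield, promote→Q0. Q0=[P3] Q1=[P1,P2] Q2=[]
t=10-12: P3@Q0 runs 2, rem=9, I/O yield, promote→Q0. Q0=[P3] Q1=[P1,P2] Q2=[]
t=12-14: P3@Q0 runs 2, rem=7, I/O yield, promote→Q0. Q0=[P3] Q1=[P1,P2] Q2=[]
t=14-16: P3@Q0 runs 2, rem=5, I/O yield, promote→Q0. Q0=[P3] Q1=[P1,P2] Q2=[]
t=16-18: P3@Q0 runs 2, rem=3, I/O yield, promote→Q0. Q0=[P3] Q1=[P1,P2] Q2=[]
t=18-20: P3@Q0 runs 2, rem=1, I/O yield, promote→Q0. Q0=[P3] Q1=[P1,P2] Q2=[]
t=20-21: P3@Q0 runs 1, rem=0, completes. Q0=[] Q1=[P1,P2] Q2=[]
t=21-25: P1@Q1 runs 4, rem=0, completes. Q0=[] Q1=[P2] Q2=[]
t=25-29: P2@Q1 runs 4, rem=2, quantum used, demote→Q2. Q0=[] Q1=[] Q2=[P2]
t=29-31: P2@Q2 runs 2, rem=0, completes. Q0=[] Q1=[] Q2=[]

Answer: P1(0-3) P2(3-6) P3(6-8) P3(8-10) P3(10-12) P3(12-14) P3(14-16) P3(16-18) P3(18-20) P3(20-21) P1(21-25) P2(25-29) P2(29-31)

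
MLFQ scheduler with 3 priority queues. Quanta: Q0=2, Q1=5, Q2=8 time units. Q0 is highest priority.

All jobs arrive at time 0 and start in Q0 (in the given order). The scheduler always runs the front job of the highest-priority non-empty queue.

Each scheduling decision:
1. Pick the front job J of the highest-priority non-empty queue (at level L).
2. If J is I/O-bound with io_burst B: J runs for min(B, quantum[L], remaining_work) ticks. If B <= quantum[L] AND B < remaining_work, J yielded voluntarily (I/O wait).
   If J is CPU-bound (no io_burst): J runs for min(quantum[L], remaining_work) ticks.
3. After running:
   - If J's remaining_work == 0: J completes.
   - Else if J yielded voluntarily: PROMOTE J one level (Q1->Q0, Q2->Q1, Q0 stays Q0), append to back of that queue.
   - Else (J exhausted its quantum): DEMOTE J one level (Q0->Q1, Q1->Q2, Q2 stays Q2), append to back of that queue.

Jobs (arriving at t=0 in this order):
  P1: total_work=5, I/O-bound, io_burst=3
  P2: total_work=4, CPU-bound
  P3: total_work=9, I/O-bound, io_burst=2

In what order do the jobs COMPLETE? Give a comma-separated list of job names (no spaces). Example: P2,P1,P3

Answer: P3,P1,P2

Derivation:
t=0-2: P1@Q0 runs 2, rem=3, quantum used, demote→Q1. Q0=[P2,P3] Q1=[P1] Q2=[]
t=2-4: P2@Q0 runs 2, rem=2, quantum used, demote→Q1. Q0=[P3] Q1=[P1,P2] Q2=[]
t=4-6: P3@Q0 runs 2, rem=7, I/O yield, promote→Q0. Q0=[P3] Q1=[P1,P2] Q2=[]
t=6-8: P3@Q0 runs 2, rem=5, I/O yield, promote→Q0. Q0=[P3] Q1=[P1,P2] Q2=[]
t=8-10: P3@Q0 runs 2, rem=3, I/O yield, promote→Q0. Q0=[P3] Q1=[P1,P2] Q2=[]
t=10-12: P3@Q0 runs 2, rem=1, I/O yield, promote→Q0. Q0=[P3] Q1=[P1,P2] Q2=[]
t=12-13: P3@Q0 runs 1, rem=0, completes. Q0=[] Q1=[P1,P2] Q2=[]
t=13-16: P1@Q1 runs 3, rem=0, completes. Q0=[] Q1=[P2] Q2=[]
t=16-18: P2@Q1 runs 2, rem=0, completes. Q0=[] Q1=[] Q2=[]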